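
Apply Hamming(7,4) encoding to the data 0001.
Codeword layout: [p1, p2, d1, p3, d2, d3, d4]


Parity bits: p1=1, p2=1, p3=1

1101001


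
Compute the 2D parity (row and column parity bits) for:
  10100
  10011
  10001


Row parities: 010
Column parities: 10110

Row P: 010, Col P: 10110, Corner: 1


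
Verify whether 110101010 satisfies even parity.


Number of 1s: 5

No, parity error (5 ones)


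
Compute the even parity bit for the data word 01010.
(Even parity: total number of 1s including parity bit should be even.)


Number of 1s in data: 2
Parity bit: 0

0


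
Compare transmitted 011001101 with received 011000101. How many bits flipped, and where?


XOR: 000001000

1 error(s) at position(s): 5


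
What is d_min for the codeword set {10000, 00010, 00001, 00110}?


Comparing all pairs, minimum distance: 1
Can detect 0 errors, correct 0 errors

1


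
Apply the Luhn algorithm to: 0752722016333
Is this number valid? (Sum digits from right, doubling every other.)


Luhn sum = 43
43 mod 10 = 3

Invalid (Luhn sum mod 10 = 3)


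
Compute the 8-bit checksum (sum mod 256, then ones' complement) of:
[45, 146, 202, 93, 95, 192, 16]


Sum = 789 mod 256 = 21
Complement = 234

234


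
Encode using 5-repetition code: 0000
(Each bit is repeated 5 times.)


Each bit -> 5 copies

00000000000000000000


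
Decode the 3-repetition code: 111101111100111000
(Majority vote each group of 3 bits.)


Groups: 111, 101, 111, 100, 111, 000
Majority votes: 111010

111010


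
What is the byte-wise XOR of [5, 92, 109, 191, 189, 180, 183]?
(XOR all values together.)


XOR chain: 5 ^ 92 ^ 109 ^ 191 ^ 189 ^ 180 ^ 183 = 53

53


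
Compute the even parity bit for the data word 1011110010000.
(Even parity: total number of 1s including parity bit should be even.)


Number of 1s in data: 6
Parity bit: 0

0


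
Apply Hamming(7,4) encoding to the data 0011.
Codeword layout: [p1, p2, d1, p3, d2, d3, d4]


Parity bits: p1=1, p2=0, p3=0

1000011


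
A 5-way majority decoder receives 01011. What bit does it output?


Ones: 3 out of 5
Threshold: 3

1 (3/5 voted 1)


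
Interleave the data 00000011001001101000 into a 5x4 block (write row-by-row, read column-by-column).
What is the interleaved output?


Matrix:
  0000
  0011
  0010
  0110
  1000
Read columns: 00001000100111001000

00001000100111001000


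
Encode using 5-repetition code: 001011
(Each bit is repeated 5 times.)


Each bit -> 5 copies

000000000011111000001111111111


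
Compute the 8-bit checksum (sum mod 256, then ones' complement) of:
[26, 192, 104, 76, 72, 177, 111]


Sum = 758 mod 256 = 246
Complement = 9

9


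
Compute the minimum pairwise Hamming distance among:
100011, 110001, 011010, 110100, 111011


Comparing all pairs, minimum distance: 2
Can detect 1 errors, correct 0 errors

2


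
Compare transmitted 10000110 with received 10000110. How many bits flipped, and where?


XOR: 00000000

0 errors (received matches sent)


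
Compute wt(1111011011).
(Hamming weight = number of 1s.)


Counting 1s in 1111011011

8


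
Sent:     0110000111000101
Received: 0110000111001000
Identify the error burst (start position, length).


XOR: 0000000000001101

Burst at position 12, length 4


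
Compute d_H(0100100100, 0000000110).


XOR: 0100100010
Count of 1s: 3

3


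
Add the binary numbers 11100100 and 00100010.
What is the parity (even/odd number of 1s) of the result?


11100100 = 228
00100010 = 34
Sum = 262 = 100000110
1s count = 3

odd parity (3 ones in 100000110)


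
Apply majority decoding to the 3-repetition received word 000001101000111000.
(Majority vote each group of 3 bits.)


Groups: 000, 001, 101, 000, 111, 000
Majority votes: 001010

001010


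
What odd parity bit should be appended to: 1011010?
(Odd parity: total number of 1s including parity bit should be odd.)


Number of 1s in data: 4
Parity bit: 1

1


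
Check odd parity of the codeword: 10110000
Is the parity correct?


Number of 1s: 3

Yes, parity is correct (3 ones)


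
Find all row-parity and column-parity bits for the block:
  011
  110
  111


Row parities: 001
Column parities: 010

Row P: 001, Col P: 010, Corner: 1


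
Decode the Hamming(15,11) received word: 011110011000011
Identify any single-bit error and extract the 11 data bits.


Syndrome = 0: no error detected

Data: 11001000011 (no errors)


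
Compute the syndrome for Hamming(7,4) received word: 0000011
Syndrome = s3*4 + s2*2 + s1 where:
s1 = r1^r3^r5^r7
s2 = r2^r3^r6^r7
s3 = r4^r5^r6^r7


s1=1, s2=0, s3=0

Syndrome = 1 (error at position 1)


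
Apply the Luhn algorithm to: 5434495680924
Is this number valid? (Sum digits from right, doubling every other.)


Luhn sum = 70
70 mod 10 = 0

Valid (Luhn sum mod 10 = 0)


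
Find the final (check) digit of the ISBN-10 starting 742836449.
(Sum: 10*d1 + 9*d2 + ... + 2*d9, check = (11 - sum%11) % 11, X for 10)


Weighted sum: 272
272 mod 11 = 8

Check digit: 3


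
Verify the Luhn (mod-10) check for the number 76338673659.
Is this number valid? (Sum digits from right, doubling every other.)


Luhn sum = 59
59 mod 10 = 9

Invalid (Luhn sum mod 10 = 9)


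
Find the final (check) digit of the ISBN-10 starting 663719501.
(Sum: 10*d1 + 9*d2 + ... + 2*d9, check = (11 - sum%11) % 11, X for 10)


Weighted sum: 260
260 mod 11 = 7

Check digit: 4


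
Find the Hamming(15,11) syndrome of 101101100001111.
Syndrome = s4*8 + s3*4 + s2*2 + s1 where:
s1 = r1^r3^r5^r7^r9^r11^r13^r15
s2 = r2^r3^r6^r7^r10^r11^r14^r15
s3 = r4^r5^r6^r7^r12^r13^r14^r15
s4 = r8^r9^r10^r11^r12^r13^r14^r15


s1=1, s2=1, s3=1, s4=0

Syndrome = 7 (error at position 7)


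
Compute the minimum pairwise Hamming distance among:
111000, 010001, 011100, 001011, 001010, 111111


Comparing all pairs, minimum distance: 1
Can detect 0 errors, correct 0 errors

1


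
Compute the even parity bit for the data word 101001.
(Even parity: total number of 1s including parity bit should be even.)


Number of 1s in data: 3
Parity bit: 1

1


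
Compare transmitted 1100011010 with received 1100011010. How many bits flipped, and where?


XOR: 0000000000

0 errors (received matches sent)


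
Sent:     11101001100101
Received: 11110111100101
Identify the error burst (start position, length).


XOR: 00011110000000

Burst at position 3, length 4


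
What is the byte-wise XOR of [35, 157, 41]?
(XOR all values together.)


XOR chain: 35 ^ 157 ^ 41 = 151

151


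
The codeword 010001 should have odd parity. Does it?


Number of 1s: 2

No, parity error (2 ones)


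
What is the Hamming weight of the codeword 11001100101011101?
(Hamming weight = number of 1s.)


Counting 1s in 11001100101011101

10


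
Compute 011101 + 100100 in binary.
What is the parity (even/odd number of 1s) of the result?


011101 = 29
100100 = 36
Sum = 65 = 1000001
1s count = 2

even parity (2 ones in 1000001)


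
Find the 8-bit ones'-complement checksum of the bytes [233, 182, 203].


Sum = 618 mod 256 = 106
Complement = 149

149


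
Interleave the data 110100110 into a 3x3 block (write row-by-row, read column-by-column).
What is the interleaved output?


Matrix:
  110
  100
  110
Read columns: 111101000

111101000


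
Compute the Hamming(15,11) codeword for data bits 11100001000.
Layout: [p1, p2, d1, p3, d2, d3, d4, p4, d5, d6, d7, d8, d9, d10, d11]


Parity bits: p1=0, p2=0, p3=1, p4=1

001111010001000


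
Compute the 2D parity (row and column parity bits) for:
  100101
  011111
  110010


Row parities: 111
Column parities: 001000

Row P: 111, Col P: 001000, Corner: 1


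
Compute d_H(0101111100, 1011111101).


XOR: 1110000001
Count of 1s: 4

4


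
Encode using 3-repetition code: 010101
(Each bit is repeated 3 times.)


Each bit -> 3 copies

000111000111000111


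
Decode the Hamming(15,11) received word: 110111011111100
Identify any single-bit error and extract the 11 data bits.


Syndrome = 5: error at position 5

Data: 00101111100 (corrected bit 5)


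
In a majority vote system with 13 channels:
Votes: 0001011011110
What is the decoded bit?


Ones: 7 out of 13
Threshold: 7

1 (7/13 voted 1)


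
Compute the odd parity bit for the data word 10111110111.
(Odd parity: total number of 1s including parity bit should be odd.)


Number of 1s in data: 9
Parity bit: 0

0


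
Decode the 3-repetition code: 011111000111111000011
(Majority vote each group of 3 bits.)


Groups: 011, 111, 000, 111, 111, 000, 011
Majority votes: 1101101

1101101


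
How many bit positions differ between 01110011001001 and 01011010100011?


XOR: 00101001101010
Count of 1s: 6

6


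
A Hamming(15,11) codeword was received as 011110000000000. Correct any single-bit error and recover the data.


Syndrome = 0: no error detected

Data: 11000000000 (no errors)


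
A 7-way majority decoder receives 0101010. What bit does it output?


Ones: 3 out of 7
Threshold: 4

0 (3/7 voted 1)


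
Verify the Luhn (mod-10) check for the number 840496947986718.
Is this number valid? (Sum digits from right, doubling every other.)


Luhn sum = 97
97 mod 10 = 7

Invalid (Luhn sum mod 10 = 7)


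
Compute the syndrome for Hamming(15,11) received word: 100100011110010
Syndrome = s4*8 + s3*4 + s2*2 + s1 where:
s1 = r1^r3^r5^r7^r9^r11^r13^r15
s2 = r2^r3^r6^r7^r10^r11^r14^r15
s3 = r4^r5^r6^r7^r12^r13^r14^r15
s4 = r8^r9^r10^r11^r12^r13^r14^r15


s1=1, s2=1, s3=0, s4=1

Syndrome = 11 (error at position 11)


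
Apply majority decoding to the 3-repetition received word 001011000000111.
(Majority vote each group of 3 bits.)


Groups: 001, 011, 000, 000, 111
Majority votes: 01001

01001


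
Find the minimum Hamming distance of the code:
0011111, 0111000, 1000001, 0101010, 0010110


Comparing all pairs, minimum distance: 2
Can detect 1 errors, correct 0 errors

2


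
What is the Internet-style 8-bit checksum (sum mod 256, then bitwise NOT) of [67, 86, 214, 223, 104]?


Sum = 694 mod 256 = 182
Complement = 73

73


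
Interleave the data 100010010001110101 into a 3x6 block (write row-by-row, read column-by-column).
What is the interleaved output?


Matrix:
  100010
  010001
  110101
Read columns: 101011000001100011

101011000001100011


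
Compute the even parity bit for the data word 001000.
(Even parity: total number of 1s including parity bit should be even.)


Number of 1s in data: 1
Parity bit: 1

1


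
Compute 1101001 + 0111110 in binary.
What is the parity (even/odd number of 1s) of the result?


1101001 = 105
0111110 = 62
Sum = 167 = 10100111
1s count = 5

odd parity (5 ones in 10100111)


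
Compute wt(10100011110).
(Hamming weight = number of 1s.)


Counting 1s in 10100011110

6


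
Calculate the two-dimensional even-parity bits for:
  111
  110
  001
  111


Row parities: 1011
Column parities: 111

Row P: 1011, Col P: 111, Corner: 1


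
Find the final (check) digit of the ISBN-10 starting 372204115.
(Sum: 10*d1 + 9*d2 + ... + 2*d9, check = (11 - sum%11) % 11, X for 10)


Weighted sum: 160
160 mod 11 = 6

Check digit: 5


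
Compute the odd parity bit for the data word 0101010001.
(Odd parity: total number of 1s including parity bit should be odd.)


Number of 1s in data: 4
Parity bit: 1

1


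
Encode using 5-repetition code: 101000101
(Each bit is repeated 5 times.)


Each bit -> 5 copies

111110000011111000000000000000111110000011111


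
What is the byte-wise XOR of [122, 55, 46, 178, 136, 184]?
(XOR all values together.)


XOR chain: 122 ^ 55 ^ 46 ^ 178 ^ 136 ^ 184 = 225

225


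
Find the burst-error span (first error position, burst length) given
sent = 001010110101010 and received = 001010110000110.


XOR: 000000000101100

Burst at position 9, length 4


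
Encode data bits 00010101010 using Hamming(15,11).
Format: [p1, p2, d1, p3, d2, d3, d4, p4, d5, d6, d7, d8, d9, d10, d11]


Parity bits: p1=1, p2=1, p3=1, p4=1

110100110101010


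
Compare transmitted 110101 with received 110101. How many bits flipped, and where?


XOR: 000000

0 errors (received matches sent)


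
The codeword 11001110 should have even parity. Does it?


Number of 1s: 5

No, parity error (5 ones)


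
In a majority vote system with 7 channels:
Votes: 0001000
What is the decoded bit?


Ones: 1 out of 7
Threshold: 4

0 (1/7 voted 1)


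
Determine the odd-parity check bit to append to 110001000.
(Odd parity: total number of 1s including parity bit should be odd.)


Number of 1s in data: 3
Parity bit: 0

0


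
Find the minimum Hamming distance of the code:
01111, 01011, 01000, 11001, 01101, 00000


Comparing all pairs, minimum distance: 1
Can detect 0 errors, correct 0 errors

1


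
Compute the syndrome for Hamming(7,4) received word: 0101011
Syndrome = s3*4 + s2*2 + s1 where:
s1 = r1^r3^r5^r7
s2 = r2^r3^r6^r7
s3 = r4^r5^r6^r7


s1=1, s2=1, s3=1

Syndrome = 7 (error at position 7)


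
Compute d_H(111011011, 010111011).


XOR: 101100000
Count of 1s: 3

3


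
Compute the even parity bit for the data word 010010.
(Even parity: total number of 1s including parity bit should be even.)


Number of 1s in data: 2
Parity bit: 0

0


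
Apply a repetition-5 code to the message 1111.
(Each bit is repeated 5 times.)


Each bit -> 5 copies

11111111111111111111


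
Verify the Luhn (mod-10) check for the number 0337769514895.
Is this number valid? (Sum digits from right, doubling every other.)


Luhn sum = 65
65 mod 10 = 5

Invalid (Luhn sum mod 10 = 5)


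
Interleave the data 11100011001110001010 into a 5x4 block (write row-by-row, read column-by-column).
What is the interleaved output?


Matrix:
  1110
  0011
  0011
  1000
  1010
Read columns: 10011100001110101100

10011100001110101100


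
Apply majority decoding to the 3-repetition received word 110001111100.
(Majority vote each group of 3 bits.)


Groups: 110, 001, 111, 100
Majority votes: 1010

1010


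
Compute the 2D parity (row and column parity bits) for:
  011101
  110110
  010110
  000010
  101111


Row parities: 00111
Column parities: 010000

Row P: 00111, Col P: 010000, Corner: 1


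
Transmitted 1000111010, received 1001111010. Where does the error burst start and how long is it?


XOR: 0001000000

Burst at position 3, length 1


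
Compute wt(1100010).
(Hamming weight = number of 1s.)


Counting 1s in 1100010

3


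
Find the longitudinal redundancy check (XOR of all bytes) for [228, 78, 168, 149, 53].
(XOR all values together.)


XOR chain: 228 ^ 78 ^ 168 ^ 149 ^ 53 = 162

162


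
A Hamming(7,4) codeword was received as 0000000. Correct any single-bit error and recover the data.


Syndrome = 0: no error detected

Data: 0000 (no errors)


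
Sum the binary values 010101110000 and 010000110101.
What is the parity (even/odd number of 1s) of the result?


010101110000 = 1392
010000110101 = 1077
Sum = 2469 = 100110100101
1s count = 6

even parity (6 ones in 100110100101)


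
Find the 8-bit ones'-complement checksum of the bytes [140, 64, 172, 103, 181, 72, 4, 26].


Sum = 762 mod 256 = 250
Complement = 5

5


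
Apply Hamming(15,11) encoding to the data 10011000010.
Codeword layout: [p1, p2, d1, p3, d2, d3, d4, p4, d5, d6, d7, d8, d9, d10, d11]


Parity bits: p1=1, p2=1, p3=0, p4=0

111000101000010


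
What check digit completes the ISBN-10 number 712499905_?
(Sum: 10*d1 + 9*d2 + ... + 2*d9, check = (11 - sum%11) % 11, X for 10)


Weighted sum: 268
268 mod 11 = 4

Check digit: 7


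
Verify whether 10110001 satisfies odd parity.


Number of 1s: 4

No, parity error (4 ones)


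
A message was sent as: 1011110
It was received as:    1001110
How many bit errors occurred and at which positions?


XOR: 0010000

1 error(s) at position(s): 2


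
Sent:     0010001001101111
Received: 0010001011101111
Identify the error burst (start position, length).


XOR: 0000000010000000

Burst at position 8, length 1


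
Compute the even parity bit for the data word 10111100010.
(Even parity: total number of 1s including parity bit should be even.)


Number of 1s in data: 6
Parity bit: 0

0


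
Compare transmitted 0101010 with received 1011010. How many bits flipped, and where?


XOR: 1110000

3 error(s) at position(s): 0, 1, 2


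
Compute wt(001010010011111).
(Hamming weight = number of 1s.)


Counting 1s in 001010010011111

8


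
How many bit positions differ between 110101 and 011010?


XOR: 101111
Count of 1s: 5

5


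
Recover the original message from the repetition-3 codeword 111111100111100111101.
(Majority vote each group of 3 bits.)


Groups: 111, 111, 100, 111, 100, 111, 101
Majority votes: 1101011

1101011


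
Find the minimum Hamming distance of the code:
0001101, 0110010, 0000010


Comparing all pairs, minimum distance: 2
Can detect 1 errors, correct 0 errors

2


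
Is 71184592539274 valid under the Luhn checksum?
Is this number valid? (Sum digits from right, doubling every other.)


Luhn sum = 64
64 mod 10 = 4

Invalid (Luhn sum mod 10 = 4)


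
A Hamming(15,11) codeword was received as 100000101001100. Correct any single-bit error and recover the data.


Syndrome = 14: error at position 14

Data: 00011001110 (corrected bit 14)


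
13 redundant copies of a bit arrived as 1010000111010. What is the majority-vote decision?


Ones: 6 out of 13
Threshold: 7

0 (6/13 voted 1)


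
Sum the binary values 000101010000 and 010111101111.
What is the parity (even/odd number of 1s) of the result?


000101010000 = 336
010111101111 = 1519
Sum = 1855 = 11100111111
1s count = 9

odd parity (9 ones in 11100111111)


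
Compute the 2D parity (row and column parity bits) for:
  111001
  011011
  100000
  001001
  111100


Row parities: 00100
Column parities: 110111

Row P: 00100, Col P: 110111, Corner: 1


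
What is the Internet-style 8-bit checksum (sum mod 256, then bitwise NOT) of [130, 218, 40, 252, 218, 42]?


Sum = 900 mod 256 = 132
Complement = 123

123


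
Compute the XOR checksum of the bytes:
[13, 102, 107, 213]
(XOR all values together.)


XOR chain: 13 ^ 102 ^ 107 ^ 213 = 213

213


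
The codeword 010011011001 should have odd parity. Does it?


Number of 1s: 6

No, parity error (6 ones)


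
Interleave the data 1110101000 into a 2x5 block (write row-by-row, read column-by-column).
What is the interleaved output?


Matrix:
  11101
  01000
Read columns: 1011100010

1011100010


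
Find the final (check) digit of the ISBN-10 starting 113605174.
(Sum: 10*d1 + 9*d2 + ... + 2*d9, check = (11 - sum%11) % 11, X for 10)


Weighted sum: 143
143 mod 11 = 0

Check digit: 0


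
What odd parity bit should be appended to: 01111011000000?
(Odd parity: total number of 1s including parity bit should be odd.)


Number of 1s in data: 6
Parity bit: 1

1


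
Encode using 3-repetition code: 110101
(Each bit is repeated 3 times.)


Each bit -> 3 copies

111111000111000111


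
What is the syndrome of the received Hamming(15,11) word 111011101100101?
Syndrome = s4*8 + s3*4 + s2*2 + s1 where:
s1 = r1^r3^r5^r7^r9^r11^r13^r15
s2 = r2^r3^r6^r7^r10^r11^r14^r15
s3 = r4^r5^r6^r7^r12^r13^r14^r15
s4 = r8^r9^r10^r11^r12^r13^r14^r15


s1=1, s2=0, s3=1, s4=0

Syndrome = 5 (error at position 5)


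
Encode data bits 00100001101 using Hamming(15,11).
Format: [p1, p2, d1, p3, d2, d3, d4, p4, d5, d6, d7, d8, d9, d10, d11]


Parity bits: p1=0, p2=0, p3=0, p4=1

000001010001101


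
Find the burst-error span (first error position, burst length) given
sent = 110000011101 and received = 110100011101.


XOR: 000100000000

Burst at position 3, length 1


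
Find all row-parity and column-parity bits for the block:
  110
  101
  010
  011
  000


Row parities: 00100
Column parities: 010

Row P: 00100, Col P: 010, Corner: 1


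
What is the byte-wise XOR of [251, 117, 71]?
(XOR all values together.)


XOR chain: 251 ^ 117 ^ 71 = 201

201


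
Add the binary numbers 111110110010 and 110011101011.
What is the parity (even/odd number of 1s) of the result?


111110110010 = 4018
110011101011 = 3307
Sum = 7325 = 1110010011101
1s count = 8

even parity (8 ones in 1110010011101)


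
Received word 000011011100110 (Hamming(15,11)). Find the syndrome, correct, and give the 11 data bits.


Syndrome = 11: error at position 11

Data: 01101110110 (corrected bit 11)


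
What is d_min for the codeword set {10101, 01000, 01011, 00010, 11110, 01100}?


Comparing all pairs, minimum distance: 1
Can detect 0 errors, correct 0 errors

1


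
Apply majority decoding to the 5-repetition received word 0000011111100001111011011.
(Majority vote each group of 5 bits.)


Groups: 00000, 11111, 10000, 11110, 11011
Majority votes: 01011

01011


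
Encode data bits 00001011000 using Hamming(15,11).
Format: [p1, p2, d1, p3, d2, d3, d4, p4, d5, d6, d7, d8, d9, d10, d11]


Parity bits: p1=0, p2=1, p3=1, p4=1

010100011011000


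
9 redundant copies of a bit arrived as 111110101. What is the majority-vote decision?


Ones: 7 out of 9
Threshold: 5

1 (7/9 voted 1)


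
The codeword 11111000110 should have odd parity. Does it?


Number of 1s: 7

Yes, parity is correct (7 ones)


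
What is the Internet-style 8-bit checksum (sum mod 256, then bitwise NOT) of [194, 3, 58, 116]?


Sum = 371 mod 256 = 115
Complement = 140

140


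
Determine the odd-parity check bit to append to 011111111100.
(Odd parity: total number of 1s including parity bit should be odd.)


Number of 1s in data: 9
Parity bit: 0

0


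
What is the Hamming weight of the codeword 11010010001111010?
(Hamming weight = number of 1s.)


Counting 1s in 11010010001111010

9


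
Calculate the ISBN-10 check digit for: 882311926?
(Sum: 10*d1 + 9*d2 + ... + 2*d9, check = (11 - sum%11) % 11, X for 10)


Weighted sum: 254
254 mod 11 = 1

Check digit: X


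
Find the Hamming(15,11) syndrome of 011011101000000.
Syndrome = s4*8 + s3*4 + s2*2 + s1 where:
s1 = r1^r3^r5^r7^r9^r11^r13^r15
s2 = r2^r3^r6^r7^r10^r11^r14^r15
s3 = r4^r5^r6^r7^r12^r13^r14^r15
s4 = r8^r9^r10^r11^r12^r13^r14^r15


s1=0, s2=0, s3=1, s4=1

Syndrome = 12 (error at position 12)


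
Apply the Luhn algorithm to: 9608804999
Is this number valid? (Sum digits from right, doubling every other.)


Luhn sum = 65
65 mod 10 = 5

Invalid (Luhn sum mod 10 = 5)


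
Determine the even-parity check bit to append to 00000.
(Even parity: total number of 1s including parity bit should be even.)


Number of 1s in data: 0
Parity bit: 0

0


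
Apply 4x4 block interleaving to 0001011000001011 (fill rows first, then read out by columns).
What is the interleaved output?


Matrix:
  0001
  0110
  0000
  1011
Read columns: 0001010001011001

0001010001011001


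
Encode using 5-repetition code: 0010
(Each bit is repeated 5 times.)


Each bit -> 5 copies

00000000001111100000


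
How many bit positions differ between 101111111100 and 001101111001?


XOR: 100010000101
Count of 1s: 4

4


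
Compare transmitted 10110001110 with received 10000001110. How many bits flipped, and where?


XOR: 00110000000

2 error(s) at position(s): 2, 3


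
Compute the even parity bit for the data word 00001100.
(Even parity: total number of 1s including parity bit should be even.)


Number of 1s in data: 2
Parity bit: 0

0


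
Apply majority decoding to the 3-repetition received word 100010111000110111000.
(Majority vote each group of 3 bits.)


Groups: 100, 010, 111, 000, 110, 111, 000
Majority votes: 0010110

0010110


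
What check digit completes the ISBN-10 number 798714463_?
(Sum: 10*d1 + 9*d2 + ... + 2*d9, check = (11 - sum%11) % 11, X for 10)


Weighted sum: 330
330 mod 11 = 0

Check digit: 0


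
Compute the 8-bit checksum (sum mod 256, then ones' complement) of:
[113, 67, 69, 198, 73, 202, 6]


Sum = 728 mod 256 = 216
Complement = 39

39


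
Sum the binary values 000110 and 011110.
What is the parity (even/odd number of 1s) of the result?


000110 = 6
011110 = 30
Sum = 36 = 100100
1s count = 2

even parity (2 ones in 100100)


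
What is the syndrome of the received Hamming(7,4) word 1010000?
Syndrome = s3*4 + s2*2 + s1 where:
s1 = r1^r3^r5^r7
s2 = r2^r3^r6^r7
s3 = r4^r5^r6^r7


s1=0, s2=1, s3=0

Syndrome = 2 (error at position 2)


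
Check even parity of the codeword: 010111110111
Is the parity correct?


Number of 1s: 9

No, parity error (9 ones)


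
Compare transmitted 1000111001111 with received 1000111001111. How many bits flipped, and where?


XOR: 0000000000000

0 errors (received matches sent)


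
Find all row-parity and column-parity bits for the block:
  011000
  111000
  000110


Row parities: 010
Column parities: 100110

Row P: 010, Col P: 100110, Corner: 1


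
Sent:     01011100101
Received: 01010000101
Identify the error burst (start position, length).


XOR: 00001100000

Burst at position 4, length 2


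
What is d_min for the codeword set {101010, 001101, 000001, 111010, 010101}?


Comparing all pairs, minimum distance: 1
Can detect 0 errors, correct 0 errors

1


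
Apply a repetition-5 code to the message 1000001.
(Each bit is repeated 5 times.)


Each bit -> 5 copies

11111000000000000000000000000011111


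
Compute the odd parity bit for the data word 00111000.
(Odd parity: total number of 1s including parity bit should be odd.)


Number of 1s in data: 3
Parity bit: 0

0


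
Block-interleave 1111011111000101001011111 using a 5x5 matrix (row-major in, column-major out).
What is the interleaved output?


Matrix:
  11110
  11111
  00010
  10010
  11111
Read columns: 1101111001110011111101001

1101111001110011111101001


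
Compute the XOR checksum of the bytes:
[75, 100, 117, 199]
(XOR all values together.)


XOR chain: 75 ^ 100 ^ 117 ^ 199 = 157

157


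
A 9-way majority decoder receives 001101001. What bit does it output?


Ones: 4 out of 9
Threshold: 5

0 (4/9 voted 1)


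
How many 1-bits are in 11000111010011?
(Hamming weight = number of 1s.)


Counting 1s in 11000111010011

8


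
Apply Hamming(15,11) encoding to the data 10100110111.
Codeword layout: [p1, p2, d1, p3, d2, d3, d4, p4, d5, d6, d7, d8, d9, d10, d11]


Parity bits: p1=0, p2=0, p3=0, p4=1

001001010110111


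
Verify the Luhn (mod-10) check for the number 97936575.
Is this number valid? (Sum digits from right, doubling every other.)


Luhn sum = 46
46 mod 10 = 6

Invalid (Luhn sum mod 10 = 6)


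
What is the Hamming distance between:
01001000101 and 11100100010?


XOR: 10101100111
Count of 1s: 7

7


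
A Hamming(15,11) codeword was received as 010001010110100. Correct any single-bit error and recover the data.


Syndrome = 0: no error detected

Data: 00100110100 (no errors)


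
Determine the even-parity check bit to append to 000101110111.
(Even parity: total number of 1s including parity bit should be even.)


Number of 1s in data: 7
Parity bit: 1

1


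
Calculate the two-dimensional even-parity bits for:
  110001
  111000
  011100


Row parities: 111
Column parities: 010101

Row P: 111, Col P: 010101, Corner: 1


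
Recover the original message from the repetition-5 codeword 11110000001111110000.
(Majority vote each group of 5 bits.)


Groups: 11110, 00000, 11111, 10000
Majority votes: 1010

1010


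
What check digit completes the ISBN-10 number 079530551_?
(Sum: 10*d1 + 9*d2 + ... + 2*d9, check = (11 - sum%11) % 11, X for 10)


Weighted sum: 225
225 mod 11 = 5

Check digit: 6


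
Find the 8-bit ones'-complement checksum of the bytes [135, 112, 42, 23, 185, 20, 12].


Sum = 529 mod 256 = 17
Complement = 238

238


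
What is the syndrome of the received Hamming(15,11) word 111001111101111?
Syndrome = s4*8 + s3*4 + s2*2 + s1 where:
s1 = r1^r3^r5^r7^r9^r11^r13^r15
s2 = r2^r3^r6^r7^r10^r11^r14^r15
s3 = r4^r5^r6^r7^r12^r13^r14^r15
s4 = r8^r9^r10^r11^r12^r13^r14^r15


s1=0, s2=1, s3=0, s4=1

Syndrome = 10 (error at position 10)


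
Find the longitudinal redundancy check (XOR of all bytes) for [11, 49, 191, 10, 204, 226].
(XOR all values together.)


XOR chain: 11 ^ 49 ^ 191 ^ 10 ^ 204 ^ 226 = 161

161


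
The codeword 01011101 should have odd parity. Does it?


Number of 1s: 5

Yes, parity is correct (5 ones)


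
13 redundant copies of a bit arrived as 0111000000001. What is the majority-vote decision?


Ones: 4 out of 13
Threshold: 7

0 (4/13 voted 1)


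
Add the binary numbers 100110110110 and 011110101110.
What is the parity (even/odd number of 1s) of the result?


100110110110 = 2486
011110101110 = 1966
Sum = 4452 = 1000101100100
1s count = 5

odd parity (5 ones in 1000101100100)


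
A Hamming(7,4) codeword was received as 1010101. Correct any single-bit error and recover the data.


Syndrome = 0: no error detected

Data: 1101 (no errors)


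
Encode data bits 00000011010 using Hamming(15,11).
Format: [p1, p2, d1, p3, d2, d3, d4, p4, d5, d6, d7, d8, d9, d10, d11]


Parity bits: p1=1, p2=0, p3=0, p4=1

100000010011010


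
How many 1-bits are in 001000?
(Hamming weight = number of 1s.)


Counting 1s in 001000

1


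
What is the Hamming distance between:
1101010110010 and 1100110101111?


XOR: 0001100011101
Count of 1s: 6

6


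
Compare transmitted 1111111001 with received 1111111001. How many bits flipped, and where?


XOR: 0000000000

0 errors (received matches sent)


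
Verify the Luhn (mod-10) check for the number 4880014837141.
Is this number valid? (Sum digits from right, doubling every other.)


Luhn sum = 50
50 mod 10 = 0

Valid (Luhn sum mod 10 = 0)


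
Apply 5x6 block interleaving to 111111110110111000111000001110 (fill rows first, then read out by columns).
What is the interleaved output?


Matrix:
  111111
  110110
  111000
  111000
  001110
Read columns: 111101111010111110011100110000

111101111010111110011100110000


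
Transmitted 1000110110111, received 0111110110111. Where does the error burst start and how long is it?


XOR: 1111000000000

Burst at position 0, length 4


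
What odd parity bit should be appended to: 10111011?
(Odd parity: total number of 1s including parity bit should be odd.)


Number of 1s in data: 6
Parity bit: 1

1


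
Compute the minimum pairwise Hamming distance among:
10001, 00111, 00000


Comparing all pairs, minimum distance: 2
Can detect 1 errors, correct 0 errors

2


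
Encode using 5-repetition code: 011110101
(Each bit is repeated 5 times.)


Each bit -> 5 copies

000001111111111111111111100000111110000011111


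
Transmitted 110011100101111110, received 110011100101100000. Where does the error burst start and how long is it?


XOR: 000000000000011110

Burst at position 13, length 4


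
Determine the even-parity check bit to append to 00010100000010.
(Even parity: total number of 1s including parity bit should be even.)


Number of 1s in data: 3
Parity bit: 1

1


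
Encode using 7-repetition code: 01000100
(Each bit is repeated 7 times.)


Each bit -> 7 copies

00000001111111000000000000000000000111111100000000000000


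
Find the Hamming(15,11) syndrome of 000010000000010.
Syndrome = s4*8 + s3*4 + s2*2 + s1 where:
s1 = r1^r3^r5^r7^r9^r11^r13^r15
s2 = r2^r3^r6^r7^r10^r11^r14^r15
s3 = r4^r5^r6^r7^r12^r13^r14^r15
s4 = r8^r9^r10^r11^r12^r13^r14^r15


s1=1, s2=1, s3=0, s4=1

Syndrome = 11 (error at position 11)


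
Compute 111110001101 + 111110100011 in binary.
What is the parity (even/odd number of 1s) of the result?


111110001101 = 3981
111110100011 = 4003
Sum = 7984 = 1111100110000
1s count = 7

odd parity (7 ones in 1111100110000)


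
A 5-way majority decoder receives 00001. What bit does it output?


Ones: 1 out of 5
Threshold: 3

0 (1/5 voted 1)


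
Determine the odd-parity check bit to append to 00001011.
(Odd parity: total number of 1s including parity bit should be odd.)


Number of 1s in data: 3
Parity bit: 0

0


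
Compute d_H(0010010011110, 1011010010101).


XOR: 1001000001011
Count of 1s: 5

5


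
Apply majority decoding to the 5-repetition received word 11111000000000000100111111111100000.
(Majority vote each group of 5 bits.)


Groups: 11111, 00000, 00000, 00100, 11111, 11111, 00000
Majority votes: 1000110

1000110


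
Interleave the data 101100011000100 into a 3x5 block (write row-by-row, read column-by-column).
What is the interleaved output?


Matrix:
  10110
  00110
  00100
Read columns: 100000111110000

100000111110000


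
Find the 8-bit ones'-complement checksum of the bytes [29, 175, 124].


Sum = 328 mod 256 = 72
Complement = 183

183


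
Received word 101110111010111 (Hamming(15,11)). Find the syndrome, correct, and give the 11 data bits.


Syndrome = 2: error at position 2

Data: 11011010111 (corrected bit 2)


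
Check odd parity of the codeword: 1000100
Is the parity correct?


Number of 1s: 2

No, parity error (2 ones)


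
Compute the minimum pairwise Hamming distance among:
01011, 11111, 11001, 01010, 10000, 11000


Comparing all pairs, minimum distance: 1
Can detect 0 errors, correct 0 errors

1


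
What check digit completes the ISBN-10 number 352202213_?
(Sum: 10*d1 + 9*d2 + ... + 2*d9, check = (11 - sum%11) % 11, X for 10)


Weighted sum: 132
132 mod 11 = 0

Check digit: 0


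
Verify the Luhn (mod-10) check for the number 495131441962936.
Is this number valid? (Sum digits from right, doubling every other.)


Luhn sum = 78
78 mod 10 = 8

Invalid (Luhn sum mod 10 = 8)


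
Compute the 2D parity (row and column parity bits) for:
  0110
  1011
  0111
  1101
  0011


Row parities: 01110
Column parities: 0100

Row P: 01110, Col P: 0100, Corner: 1


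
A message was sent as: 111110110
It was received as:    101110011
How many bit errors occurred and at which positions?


XOR: 010000101

3 error(s) at position(s): 1, 6, 8


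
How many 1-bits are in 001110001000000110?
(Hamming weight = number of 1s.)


Counting 1s in 001110001000000110

6


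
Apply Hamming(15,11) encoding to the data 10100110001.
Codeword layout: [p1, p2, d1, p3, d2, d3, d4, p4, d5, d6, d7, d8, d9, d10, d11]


Parity bits: p1=1, p2=1, p3=0, p4=1

111001010110001


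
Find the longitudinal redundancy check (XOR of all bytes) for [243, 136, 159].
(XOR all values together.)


XOR chain: 243 ^ 136 ^ 159 = 228

228


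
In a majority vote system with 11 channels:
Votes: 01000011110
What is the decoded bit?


Ones: 5 out of 11
Threshold: 6

0 (5/11 voted 1)


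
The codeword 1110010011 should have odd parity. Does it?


Number of 1s: 6

No, parity error (6 ones)


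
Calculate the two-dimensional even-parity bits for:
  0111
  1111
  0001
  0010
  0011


Row parities: 10110
Column parities: 1000

Row P: 10110, Col P: 1000, Corner: 1


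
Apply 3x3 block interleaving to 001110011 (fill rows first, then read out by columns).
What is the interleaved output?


Matrix:
  001
  110
  011
Read columns: 010011101

010011101


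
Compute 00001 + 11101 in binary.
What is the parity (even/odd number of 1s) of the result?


00001 = 1
11101 = 29
Sum = 30 = 11110
1s count = 4

even parity (4 ones in 11110)


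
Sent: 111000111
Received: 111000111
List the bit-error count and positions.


XOR: 000000000

0 errors (received matches sent)


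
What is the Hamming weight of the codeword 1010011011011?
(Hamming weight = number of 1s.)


Counting 1s in 1010011011011

8


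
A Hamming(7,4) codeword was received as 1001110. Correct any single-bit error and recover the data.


Syndrome = 6: error at position 6

Data: 0100 (corrected bit 6)


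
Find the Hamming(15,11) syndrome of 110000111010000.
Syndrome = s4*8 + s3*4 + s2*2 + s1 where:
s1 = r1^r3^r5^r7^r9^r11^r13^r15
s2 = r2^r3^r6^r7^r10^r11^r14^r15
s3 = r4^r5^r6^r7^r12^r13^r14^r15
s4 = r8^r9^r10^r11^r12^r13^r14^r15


s1=0, s2=1, s3=1, s4=1

Syndrome = 14 (error at position 14)


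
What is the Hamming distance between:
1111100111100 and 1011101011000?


XOR: 0100001100100
Count of 1s: 4

4


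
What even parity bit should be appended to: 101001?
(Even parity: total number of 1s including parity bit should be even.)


Number of 1s in data: 3
Parity bit: 1

1


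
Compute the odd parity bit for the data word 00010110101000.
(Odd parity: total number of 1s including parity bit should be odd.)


Number of 1s in data: 5
Parity bit: 0

0


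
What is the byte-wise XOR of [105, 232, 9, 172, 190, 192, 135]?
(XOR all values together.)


XOR chain: 105 ^ 232 ^ 9 ^ 172 ^ 190 ^ 192 ^ 135 = 221

221


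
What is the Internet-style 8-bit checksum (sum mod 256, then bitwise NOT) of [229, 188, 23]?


Sum = 440 mod 256 = 184
Complement = 71

71


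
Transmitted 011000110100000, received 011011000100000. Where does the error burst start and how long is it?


XOR: 000011110000000

Burst at position 4, length 4


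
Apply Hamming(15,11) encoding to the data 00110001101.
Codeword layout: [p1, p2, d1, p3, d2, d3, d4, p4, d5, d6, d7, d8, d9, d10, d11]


Parity bits: p1=1, p2=1, p3=1, p4=1

110101110001101


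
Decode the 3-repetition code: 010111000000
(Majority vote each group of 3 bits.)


Groups: 010, 111, 000, 000
Majority votes: 0100

0100


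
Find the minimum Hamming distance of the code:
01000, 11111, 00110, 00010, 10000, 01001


Comparing all pairs, minimum distance: 1
Can detect 0 errors, correct 0 errors

1


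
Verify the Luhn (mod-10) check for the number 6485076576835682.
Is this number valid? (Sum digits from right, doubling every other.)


Luhn sum = 71
71 mod 10 = 1

Invalid (Luhn sum mod 10 = 1)


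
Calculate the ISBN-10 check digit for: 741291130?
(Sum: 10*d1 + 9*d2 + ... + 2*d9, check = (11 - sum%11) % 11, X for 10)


Weighted sum: 200
200 mod 11 = 2

Check digit: 9


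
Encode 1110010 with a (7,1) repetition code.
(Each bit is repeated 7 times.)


Each bit -> 7 copies

1111111111111111111110000000000000011111110000000


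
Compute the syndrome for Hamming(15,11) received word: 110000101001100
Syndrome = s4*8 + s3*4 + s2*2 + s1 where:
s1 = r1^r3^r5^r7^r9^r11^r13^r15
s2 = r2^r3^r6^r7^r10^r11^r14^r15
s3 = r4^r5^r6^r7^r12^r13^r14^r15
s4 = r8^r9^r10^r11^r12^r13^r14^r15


s1=0, s2=0, s3=1, s4=1

Syndrome = 12 (error at position 12)


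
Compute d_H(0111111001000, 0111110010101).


XOR: 0000001011101
Count of 1s: 5

5


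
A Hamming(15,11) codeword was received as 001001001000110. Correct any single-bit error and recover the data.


Syndrome = 15: error at position 15

Data: 10101000111 (corrected bit 15)


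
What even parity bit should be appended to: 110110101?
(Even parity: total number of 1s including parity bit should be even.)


Number of 1s in data: 6
Parity bit: 0

0


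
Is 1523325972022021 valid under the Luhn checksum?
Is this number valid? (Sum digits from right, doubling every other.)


Luhn sum = 50
50 mod 10 = 0

Valid (Luhn sum mod 10 = 0)


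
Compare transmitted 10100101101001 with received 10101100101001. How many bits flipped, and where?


XOR: 00001001000000

2 error(s) at position(s): 4, 7


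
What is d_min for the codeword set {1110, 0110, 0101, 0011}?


Comparing all pairs, minimum distance: 1
Can detect 0 errors, correct 0 errors

1
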